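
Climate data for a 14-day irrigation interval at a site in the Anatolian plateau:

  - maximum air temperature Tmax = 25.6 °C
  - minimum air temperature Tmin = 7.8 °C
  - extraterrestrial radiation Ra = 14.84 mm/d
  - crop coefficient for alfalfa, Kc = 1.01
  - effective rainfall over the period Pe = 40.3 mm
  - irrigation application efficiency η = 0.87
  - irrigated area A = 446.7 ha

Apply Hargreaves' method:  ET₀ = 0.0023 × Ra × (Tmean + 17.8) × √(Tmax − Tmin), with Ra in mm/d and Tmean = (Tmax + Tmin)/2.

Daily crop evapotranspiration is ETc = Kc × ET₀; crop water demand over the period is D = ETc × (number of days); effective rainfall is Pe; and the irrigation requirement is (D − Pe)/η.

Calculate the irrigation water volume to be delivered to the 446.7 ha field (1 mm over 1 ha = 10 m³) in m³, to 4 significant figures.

153800 m³

Tmean = (25.6 + 7.8)/2 = 16.70 °C
ET₀ = 0.0023 × 14.84 × (16.70 + 17.8) × √17.8 = 0.0023 × 14.84 × 34.50 × 4.2190 = 4.9681 mm/d
ETc = Kc × ET₀ = 1.01 × 4.9681 = 5.0178 mm/d
Crop demand D = ETc × 14 d = 5.0178 × 14 = 70.249 mm
D − Pe = 70.249 − 40.3 = 29.949 mm
Gross irrigation = 29.949 / 0.87 = 34.424 mm
Volume = 34.424 mm × 446.7 ha × 10 = 153772.0 m³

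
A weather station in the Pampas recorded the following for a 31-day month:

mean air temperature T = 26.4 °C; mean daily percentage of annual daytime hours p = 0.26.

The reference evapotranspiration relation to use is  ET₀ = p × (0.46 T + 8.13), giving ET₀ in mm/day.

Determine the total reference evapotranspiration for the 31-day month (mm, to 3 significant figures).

ET₀ = 0.26 × (0.46 × 26.4 + 8.13) = 0.26 × 20.274 = 5.2712 mm/d
Monthly total = 5.2712 × 31 = 163.407 mm

163 mm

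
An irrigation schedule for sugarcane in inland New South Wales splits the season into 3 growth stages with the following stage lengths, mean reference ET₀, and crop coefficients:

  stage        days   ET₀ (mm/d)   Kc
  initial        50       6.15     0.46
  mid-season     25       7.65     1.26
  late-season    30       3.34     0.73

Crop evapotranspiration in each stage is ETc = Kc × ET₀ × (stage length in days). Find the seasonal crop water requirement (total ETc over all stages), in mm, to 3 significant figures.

456 mm

initial: 0.46 × 6.15 × 50 = 141.45 mm
mid-season: 1.26 × 7.65 × 25 = 240.98 mm
late-season: 0.73 × 3.34 × 30 = 73.15 mm
Seasonal total = 455.58 mm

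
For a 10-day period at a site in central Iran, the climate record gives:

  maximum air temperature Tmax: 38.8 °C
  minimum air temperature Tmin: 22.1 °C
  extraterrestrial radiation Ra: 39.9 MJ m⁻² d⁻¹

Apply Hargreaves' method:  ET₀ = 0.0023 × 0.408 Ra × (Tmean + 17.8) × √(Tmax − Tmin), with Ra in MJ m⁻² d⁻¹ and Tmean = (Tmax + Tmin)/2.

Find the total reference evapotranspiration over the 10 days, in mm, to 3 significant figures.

Tmean = (38.8 + 22.1)/2 = 30.45 °C
0.408 Ra = 0.408 × 39.9 = 16.2792 mm/d equivalent
ET₀ = 0.0023 × 16.2792 × (30.45 + 17.8) × √16.7 = 0.0023 × 16.2792 × 48.25 × 4.0866 = 7.3828 mm/d
Over 10 days: 7.3828 × 10 = 73.828 mm

73.8 mm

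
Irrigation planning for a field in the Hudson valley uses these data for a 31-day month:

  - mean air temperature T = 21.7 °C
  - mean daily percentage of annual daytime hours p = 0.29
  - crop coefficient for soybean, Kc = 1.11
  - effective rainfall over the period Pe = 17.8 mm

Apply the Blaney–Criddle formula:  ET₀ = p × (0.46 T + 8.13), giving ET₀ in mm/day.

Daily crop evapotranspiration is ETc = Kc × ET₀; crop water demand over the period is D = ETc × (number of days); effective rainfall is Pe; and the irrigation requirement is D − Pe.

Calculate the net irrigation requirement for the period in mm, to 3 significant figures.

163 mm

ET₀ = 0.29 × (0.46 × 21.7 + 8.13) = 0.29 × 18.112 = 5.2525 mm/d
ETc = Kc × ET₀ = 1.11 × 5.2525 = 5.8303 mm/d
Crop demand D = ETc × 31 d = 5.8303 × 31 = 180.739 mm
D − Pe = 180.739 − 17.8 = 162.939 mm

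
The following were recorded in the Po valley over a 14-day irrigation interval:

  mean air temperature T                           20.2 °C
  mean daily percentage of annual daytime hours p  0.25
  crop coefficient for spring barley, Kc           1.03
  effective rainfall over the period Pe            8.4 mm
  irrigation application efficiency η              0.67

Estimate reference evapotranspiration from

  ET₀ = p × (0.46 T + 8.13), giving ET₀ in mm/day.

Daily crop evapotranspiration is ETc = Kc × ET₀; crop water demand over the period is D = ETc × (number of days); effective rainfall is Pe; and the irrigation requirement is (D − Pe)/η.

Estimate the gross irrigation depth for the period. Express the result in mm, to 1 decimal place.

ET₀ = 0.25 × (0.46 × 20.2 + 8.13) = 0.25 × 17.422 = 4.3555 mm/d
ETc = Kc × ET₀ = 1.03 × 4.3555 = 4.4862 mm/d
Crop demand D = ETc × 14 d = 4.4862 × 14 = 62.807 mm
D − Pe = 62.807 − 8.4 = 54.407 mm
Gross irrigation = 54.407 / 0.67 = 81.204 mm

81.2 mm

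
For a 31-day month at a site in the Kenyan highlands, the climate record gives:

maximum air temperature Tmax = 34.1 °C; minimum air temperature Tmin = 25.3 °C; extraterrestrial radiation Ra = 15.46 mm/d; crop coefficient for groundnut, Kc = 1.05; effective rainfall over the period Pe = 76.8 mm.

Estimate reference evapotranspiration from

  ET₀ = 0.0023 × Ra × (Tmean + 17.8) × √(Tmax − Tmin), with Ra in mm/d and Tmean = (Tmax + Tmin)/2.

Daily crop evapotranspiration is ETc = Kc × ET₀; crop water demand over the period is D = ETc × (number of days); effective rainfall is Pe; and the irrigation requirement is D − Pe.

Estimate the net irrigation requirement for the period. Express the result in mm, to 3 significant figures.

Tmean = (34.1 + 25.3)/2 = 29.70 °C
ET₀ = 0.0023 × 15.46 × (29.70 + 17.8) × √8.8 = 0.0023 × 15.46 × 47.50 × 2.9665 = 5.0104 mm/d
ETc = Kc × ET₀ = 1.05 × 5.0104 = 5.2609 mm/d
Crop demand D = ETc × 31 d = 5.2609 × 31 = 163.088 mm
D − Pe = 163.088 − 76.8 = 86.288 mm

86.3 mm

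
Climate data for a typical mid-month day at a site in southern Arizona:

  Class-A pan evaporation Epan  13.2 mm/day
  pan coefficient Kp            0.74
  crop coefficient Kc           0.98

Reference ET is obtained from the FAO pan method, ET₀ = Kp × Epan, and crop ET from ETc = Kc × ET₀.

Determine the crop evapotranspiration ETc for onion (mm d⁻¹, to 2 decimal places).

ET₀ = 0.74 × 13.2 = 9.7680 mm/d
ETc = Kc × ET₀ = 0.98 × 9.7680 = 9.5726 mm/d

9.57 mm d⁻¹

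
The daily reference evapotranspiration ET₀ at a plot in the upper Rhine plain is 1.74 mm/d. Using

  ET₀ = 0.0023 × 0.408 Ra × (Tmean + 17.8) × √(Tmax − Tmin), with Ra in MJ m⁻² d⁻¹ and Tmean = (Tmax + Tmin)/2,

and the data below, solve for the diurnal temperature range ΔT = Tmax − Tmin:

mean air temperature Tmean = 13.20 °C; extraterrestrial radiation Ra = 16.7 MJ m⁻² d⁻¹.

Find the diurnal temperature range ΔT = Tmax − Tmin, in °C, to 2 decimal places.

√ΔT = ET₀ / [0.0023 × 0.408 × Ra × (Tmean+17.8)] = 1.74 / (0.0023 × 6.8136 × 31.00) = 3.5816
ΔT = 3.5816² = 12.828 °C

12.83 °C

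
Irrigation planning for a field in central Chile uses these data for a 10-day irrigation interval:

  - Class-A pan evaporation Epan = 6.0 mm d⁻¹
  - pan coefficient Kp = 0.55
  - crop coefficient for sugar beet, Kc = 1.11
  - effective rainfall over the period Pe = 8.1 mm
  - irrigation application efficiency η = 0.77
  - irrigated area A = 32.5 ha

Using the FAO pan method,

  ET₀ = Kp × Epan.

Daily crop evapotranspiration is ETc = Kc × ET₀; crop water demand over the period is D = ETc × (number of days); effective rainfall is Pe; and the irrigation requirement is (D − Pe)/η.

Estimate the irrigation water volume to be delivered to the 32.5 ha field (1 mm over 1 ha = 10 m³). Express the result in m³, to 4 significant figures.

12040 m³

ET₀ = 0.55 × 6.0 = 3.3000 mm/d
ETc = Kc × ET₀ = 1.11 × 3.3000 = 3.6630 mm/d
Crop demand D = ETc × 10 d = 3.6630 × 10 = 36.630 mm
D − Pe = 36.630 − 8.1 = 28.530 mm
Gross irrigation = 28.530 / 0.77 = 37.052 mm
Volume = 37.052 mm × 32.5 ha × 10 = 12041.9 m³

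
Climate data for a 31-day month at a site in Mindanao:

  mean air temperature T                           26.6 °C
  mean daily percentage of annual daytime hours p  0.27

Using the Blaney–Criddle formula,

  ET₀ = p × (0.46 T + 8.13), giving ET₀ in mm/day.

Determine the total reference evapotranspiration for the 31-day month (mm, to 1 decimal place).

ET₀ = 0.27 × (0.46 × 26.6 + 8.13) = 0.27 × 20.366 = 5.4988 mm/d
Monthly total = 5.4988 × 31 = 170.463 mm

170.5 mm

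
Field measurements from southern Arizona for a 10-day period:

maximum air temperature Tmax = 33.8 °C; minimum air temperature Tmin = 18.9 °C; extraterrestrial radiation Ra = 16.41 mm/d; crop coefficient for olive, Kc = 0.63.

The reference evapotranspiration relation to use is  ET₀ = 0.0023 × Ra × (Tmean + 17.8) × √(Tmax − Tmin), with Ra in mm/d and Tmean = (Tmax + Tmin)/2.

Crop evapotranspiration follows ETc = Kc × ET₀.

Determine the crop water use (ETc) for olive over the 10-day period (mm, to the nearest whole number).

41 mm

Tmean = (33.8 + 18.9)/2 = 26.35 °C
ET₀ = 0.0023 × 16.41 × (26.35 + 17.8) × √14.9 = 0.0023 × 16.41 × 44.15 × 3.8601 = 6.4323 mm/d
ETc = Kc × ET₀ = 0.63 × 6.4323 = 4.0523 mm/d
Over 10 days: 4.0523 × 10 = 40.523 mm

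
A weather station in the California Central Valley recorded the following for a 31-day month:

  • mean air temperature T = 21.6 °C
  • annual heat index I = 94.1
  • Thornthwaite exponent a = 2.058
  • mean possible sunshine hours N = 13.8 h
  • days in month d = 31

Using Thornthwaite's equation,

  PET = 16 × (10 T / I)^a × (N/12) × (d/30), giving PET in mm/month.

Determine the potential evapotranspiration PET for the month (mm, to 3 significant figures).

10T/I = 10 × 21.6 / 94.1 = 2.2954
(10T/I)^a = 2.2954^2.058 = 5.5290
Uncorrected PET = 16 × 5.5290 = 88.464 mm
Correction = (N/12)(d/30) = (13.8/12)(31/30) = 1.1883
PET = 88.464 × 1.1883 = 105.122 mm/month

105 mm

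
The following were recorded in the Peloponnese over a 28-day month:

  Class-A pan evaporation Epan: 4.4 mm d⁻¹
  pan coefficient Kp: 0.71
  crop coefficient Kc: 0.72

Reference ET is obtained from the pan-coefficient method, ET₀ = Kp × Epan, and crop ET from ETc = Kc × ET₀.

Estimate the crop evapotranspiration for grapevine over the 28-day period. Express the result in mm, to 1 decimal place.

63.0 mm

ET₀ = 0.71 × 4.4 = 3.1240 mm/d
ETc = Kc × ET₀ = 0.72 × 3.1240 = 2.2493 mm/d
Over 28 days: 2.2493 × 28 = 62.980 mm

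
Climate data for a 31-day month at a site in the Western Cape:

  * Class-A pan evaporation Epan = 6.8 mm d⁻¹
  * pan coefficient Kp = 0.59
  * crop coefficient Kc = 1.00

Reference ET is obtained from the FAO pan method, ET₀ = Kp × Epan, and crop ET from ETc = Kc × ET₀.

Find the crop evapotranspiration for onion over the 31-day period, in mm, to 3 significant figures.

124 mm

ET₀ = 0.59 × 6.8 = 4.0120 mm/d
ETc = Kc × ET₀ = 1.00 × 4.0120 = 4.0120 mm/d
Over 31 days: 4.0120 × 31 = 124.372 mm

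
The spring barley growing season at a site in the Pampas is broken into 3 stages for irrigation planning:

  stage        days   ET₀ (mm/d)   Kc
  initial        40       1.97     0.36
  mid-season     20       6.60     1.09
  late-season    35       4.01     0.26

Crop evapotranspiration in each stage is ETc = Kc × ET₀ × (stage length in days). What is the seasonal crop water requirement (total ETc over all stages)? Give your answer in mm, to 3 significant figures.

initial: 0.36 × 1.97 × 40 = 28.37 mm
mid-season: 1.09 × 6.60 × 20 = 143.88 mm
late-season: 0.26 × 4.01 × 35 = 36.49 mm
Seasonal total = 208.74 mm

209 mm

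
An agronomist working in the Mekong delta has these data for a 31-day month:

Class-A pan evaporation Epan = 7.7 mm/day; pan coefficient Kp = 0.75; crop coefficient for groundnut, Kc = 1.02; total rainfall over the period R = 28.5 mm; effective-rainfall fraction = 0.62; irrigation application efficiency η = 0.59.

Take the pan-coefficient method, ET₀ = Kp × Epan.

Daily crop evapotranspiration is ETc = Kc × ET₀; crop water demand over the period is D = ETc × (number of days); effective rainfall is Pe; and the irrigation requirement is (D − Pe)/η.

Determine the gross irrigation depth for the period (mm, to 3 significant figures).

ET₀ = 0.75 × 7.7 = 5.7750 mm/d
ETc = Kc × ET₀ = 1.02 × 5.7750 = 5.8905 mm/d
Crop demand D = ETc × 31 d = 5.8905 × 31 = 182.606 mm
Pe = 0.62 × 28.5 = 17.670 mm
D − Pe = 182.606 − 17.670 = 164.936 mm
Gross irrigation = 164.936 / 0.59 = 279.553 mm

280 mm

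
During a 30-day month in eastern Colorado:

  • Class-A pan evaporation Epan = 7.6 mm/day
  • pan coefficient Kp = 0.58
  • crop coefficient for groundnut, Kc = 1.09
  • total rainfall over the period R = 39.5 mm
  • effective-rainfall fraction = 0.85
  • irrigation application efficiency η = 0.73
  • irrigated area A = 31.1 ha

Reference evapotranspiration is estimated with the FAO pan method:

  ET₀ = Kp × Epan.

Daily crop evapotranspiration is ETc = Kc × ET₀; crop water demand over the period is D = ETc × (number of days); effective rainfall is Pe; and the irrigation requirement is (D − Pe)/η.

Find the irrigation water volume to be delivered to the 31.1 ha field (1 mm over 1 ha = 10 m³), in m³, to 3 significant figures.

47100 m³

ET₀ = 0.58 × 7.6 = 4.4080 mm/d
ETc = Kc × ET₀ = 1.09 × 4.4080 = 4.8047 mm/d
Crop demand D = ETc × 30 d = 4.8047 × 30 = 144.141 mm
Pe = 0.85 × 39.5 = 33.575 mm
D − Pe = 144.141 − 33.575 = 110.566 mm
Gross irrigation = 110.566 / 0.73 = 151.460 mm
Volume = 151.460 mm × 31.1 ha × 10 = 47104.1 m³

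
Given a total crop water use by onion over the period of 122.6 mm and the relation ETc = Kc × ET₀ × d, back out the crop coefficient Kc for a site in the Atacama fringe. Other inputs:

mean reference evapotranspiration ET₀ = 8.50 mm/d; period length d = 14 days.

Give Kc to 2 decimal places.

ETc = Kc × ET₀ × d  ⇒  Kc = ETc / (ET₀ × d)
Kc = 122.6 / (8.50 × 14) = 122.6 / 119.00 = 1.0303

1.03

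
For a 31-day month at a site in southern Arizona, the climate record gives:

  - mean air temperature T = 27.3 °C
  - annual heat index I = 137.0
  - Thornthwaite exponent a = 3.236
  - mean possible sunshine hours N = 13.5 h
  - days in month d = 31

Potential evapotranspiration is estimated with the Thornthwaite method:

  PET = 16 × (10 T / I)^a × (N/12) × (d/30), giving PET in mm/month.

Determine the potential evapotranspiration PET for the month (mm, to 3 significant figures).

173 mm

10T/I = 10 × 27.3 / 137.0 = 1.9927
(10T/I)^a = 1.9927^3.236 = 9.3110
Uncorrected PET = 16 × 9.3110 = 148.976 mm
Correction = (N/12)(d/30) = (13.5/12)(31/30) = 1.1625
PET = 148.976 × 1.1625 = 173.185 mm/month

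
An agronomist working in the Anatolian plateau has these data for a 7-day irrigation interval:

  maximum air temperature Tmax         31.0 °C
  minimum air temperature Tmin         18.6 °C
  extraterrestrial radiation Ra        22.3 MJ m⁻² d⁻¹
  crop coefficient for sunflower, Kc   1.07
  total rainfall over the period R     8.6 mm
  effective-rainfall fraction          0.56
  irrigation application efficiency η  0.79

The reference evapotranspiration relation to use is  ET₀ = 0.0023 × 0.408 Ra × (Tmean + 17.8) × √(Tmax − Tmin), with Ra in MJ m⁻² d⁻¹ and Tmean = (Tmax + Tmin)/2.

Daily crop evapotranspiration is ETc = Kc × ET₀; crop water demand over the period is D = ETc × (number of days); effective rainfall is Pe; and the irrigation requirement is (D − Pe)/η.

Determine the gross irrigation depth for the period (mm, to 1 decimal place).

23.7 mm

Tmean = (31.0 + 18.6)/2 = 24.80 °C
0.408 Ra = 0.408 × 22.3 = 9.0984 mm/d equivalent
ET₀ = 0.0023 × 9.0984 × (24.80 + 17.8) × √12.4 = 0.0023 × 9.0984 × 42.60 × 3.5214 = 3.1392 mm/d
ETc = Kc × ET₀ = 1.07 × 3.1392 = 3.3589 mm/d
Crop demand D = ETc × 7 d = 3.3589 × 7 = 23.512 mm
Pe = 0.56 × 8.6 = 4.816 mm
D − Pe = 23.512 − 4.816 = 18.696 mm
Gross irrigation = 18.696 / 0.79 = 23.666 mm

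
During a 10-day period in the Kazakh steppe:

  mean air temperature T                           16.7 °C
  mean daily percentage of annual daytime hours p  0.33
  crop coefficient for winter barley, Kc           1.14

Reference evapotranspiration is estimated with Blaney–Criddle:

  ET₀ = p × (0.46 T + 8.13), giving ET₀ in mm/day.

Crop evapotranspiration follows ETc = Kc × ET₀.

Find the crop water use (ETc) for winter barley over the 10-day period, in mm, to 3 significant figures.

ET₀ = 0.33 × (0.46 × 16.7 + 8.13) = 0.33 × 15.812 = 5.2180 mm/d
ETc = Kc × ET₀ = 1.14 × 5.2180 = 5.9485 mm/d
Over 10 days: 5.9485 × 10 = 59.485 mm

59.5 mm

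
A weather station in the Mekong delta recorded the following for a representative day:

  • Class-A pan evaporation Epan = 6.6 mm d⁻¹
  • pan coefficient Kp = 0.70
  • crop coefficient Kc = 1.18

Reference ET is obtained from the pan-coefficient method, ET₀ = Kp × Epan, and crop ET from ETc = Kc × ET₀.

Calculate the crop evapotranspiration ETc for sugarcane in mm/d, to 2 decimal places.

5.45 mm/d

ET₀ = 0.70 × 6.6 = 4.6200 mm/d
ETc = Kc × ET₀ = 1.18 × 4.6200 = 5.4516 mm/d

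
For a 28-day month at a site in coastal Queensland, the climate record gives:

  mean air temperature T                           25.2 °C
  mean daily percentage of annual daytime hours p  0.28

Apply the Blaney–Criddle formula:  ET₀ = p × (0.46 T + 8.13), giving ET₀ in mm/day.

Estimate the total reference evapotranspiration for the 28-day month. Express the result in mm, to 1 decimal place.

154.6 mm

ET₀ = 0.28 × (0.46 × 25.2 + 8.13) = 0.28 × 19.722 = 5.5222 mm/d
Monthly total = 5.5222 × 28 = 154.622 mm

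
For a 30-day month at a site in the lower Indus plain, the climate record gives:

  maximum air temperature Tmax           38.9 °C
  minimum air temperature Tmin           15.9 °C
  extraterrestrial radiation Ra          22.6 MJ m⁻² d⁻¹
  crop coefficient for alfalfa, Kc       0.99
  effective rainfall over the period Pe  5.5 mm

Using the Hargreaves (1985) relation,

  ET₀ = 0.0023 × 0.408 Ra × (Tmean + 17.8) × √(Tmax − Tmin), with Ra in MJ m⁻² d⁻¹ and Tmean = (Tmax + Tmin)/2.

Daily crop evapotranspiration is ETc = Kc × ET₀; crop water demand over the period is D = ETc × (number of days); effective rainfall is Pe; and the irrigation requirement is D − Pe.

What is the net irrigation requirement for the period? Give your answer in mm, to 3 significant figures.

Tmean = (38.9 + 15.9)/2 = 27.40 °C
0.408 Ra = 0.408 × 22.6 = 9.2208 mm/d equivalent
ET₀ = 0.0023 × 9.2208 × (27.40 + 17.8) × √23.0 = 0.0023 × 9.2208 × 45.20 × 4.7958 = 4.5972 mm/d
ETc = Kc × ET₀ = 0.99 × 4.5972 = 4.5512 mm/d
Crop demand D = ETc × 30 d = 4.5512 × 30 = 136.536 mm
D − Pe = 136.536 − 5.5 = 131.036 mm

131 mm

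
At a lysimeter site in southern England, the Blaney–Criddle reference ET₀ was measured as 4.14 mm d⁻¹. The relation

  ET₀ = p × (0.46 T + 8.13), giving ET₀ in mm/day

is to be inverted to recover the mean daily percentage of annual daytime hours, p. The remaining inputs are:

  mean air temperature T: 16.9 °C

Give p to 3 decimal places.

p = ET₀ / (0.46 T + 8.13) = 4.14 / (0.46 × 16.9 + 8.13) = 4.14 / 15.904 = 0.2603

0.260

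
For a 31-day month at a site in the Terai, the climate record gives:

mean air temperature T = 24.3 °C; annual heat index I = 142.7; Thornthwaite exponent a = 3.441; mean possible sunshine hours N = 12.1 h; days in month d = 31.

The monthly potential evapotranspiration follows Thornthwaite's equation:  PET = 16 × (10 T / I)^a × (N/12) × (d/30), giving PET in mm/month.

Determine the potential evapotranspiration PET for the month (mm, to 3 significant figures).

10T/I = 10 × 24.3 / 142.7 = 1.7029
(10T/I)^a = 1.7029^3.441 = 6.2448
Uncorrected PET = 16 × 6.2448 = 99.917 mm
Correction = (N/12)(d/30) = (12.1/12)(31/30) = 1.0419
PET = 99.917 × 1.0419 = 104.104 mm/month

104 mm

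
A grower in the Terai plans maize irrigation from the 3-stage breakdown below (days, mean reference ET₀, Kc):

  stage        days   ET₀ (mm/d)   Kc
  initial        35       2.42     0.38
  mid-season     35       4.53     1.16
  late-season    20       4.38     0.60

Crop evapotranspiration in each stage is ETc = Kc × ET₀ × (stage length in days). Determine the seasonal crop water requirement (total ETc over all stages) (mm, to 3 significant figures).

269 mm

initial: 0.38 × 2.42 × 35 = 32.19 mm
mid-season: 1.16 × 4.53 × 35 = 183.92 mm
late-season: 0.60 × 4.38 × 20 = 52.56 mm
Seasonal total = 268.67 mm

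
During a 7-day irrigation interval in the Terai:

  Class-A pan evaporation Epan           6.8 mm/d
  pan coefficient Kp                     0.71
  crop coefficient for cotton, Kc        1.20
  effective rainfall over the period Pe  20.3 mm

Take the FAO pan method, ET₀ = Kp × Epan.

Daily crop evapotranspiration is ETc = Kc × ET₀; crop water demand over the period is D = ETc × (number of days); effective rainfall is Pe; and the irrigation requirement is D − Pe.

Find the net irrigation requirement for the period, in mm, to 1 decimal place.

20.3 mm

ET₀ = 0.71 × 6.8 = 4.8280 mm/d
ETc = Kc × ET₀ = 1.20 × 4.8280 = 5.7936 mm/d
Crop demand D = ETc × 7 d = 5.7936 × 7 = 40.555 mm
D − Pe = 40.555 − 20.3 = 20.255 mm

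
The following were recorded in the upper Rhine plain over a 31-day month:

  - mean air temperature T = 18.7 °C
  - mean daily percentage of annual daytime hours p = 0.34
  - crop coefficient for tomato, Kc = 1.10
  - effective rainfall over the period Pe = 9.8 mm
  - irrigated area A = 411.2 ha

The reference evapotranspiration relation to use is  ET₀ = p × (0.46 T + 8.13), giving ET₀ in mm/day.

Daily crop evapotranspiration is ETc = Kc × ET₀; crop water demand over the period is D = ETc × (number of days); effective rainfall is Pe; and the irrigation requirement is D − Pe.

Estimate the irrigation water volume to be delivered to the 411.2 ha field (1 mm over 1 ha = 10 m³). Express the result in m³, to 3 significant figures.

757000 m³

ET₀ = 0.34 × (0.46 × 18.7 + 8.13) = 0.34 × 16.732 = 5.6889 mm/d
ETc = Kc × ET₀ = 1.10 × 5.6889 = 6.2578 mm/d
Crop demand D = ETc × 31 d = 6.2578 × 31 = 193.992 mm
D − Pe = 193.992 − 9.8 = 184.192 mm
Volume = 184.192 mm × 411.2 ha × 10 = 757397.5 m³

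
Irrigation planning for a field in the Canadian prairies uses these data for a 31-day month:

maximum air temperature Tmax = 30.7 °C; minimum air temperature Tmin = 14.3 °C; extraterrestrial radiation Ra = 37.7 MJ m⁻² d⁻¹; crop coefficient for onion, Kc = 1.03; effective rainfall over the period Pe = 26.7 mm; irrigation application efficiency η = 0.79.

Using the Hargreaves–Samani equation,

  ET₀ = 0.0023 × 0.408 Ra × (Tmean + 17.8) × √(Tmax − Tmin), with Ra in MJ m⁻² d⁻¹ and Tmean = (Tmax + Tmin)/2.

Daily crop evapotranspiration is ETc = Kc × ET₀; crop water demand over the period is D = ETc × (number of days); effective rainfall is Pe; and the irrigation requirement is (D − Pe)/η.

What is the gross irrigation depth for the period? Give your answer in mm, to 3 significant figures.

Tmean = (30.7 + 14.3)/2 = 22.50 °C
0.408 Ra = 0.408 × 37.7 = 15.3816 mm/d equivalent
ET₀ = 0.0023 × 15.3816 × (22.50 + 17.8) × √16.4 = 0.0023 × 15.3816 × 40.30 × 4.0497 = 5.7737 mm/d
ETc = Kc × ET₀ = 1.03 × 5.7737 = 5.9469 mm/d
Crop demand D = ETc × 31 d = 5.9469 × 31 = 184.354 mm
D − Pe = 184.354 − 26.7 = 157.654 mm
Gross irrigation = 157.654 / 0.79 = 199.562 mm

200 mm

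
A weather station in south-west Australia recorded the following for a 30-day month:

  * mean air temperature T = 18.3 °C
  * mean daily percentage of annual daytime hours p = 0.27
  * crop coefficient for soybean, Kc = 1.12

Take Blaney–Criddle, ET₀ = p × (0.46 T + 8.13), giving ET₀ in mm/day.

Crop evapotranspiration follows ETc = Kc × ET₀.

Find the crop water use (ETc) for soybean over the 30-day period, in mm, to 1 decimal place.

ET₀ = 0.27 × (0.46 × 18.3 + 8.13) = 0.27 × 16.548 = 4.4680 mm/d
ETc = Kc × ET₀ = 1.12 × 4.4680 = 5.0042 mm/d
Over 30 days: 5.0042 × 30 = 150.126 mm

150.1 mm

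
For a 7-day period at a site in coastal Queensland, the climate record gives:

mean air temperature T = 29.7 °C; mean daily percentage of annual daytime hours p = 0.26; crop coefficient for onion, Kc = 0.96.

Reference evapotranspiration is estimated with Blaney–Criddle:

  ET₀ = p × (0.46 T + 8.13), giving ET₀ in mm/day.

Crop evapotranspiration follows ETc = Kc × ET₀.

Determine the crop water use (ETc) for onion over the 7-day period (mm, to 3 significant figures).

ET₀ = 0.26 × (0.46 × 29.7 + 8.13) = 0.26 × 21.792 = 5.6659 mm/d
ETc = Kc × ET₀ = 0.96 × 5.6659 = 5.4393 mm/d
Over 7 days: 5.4393 × 7 = 38.075 mm

38.1 mm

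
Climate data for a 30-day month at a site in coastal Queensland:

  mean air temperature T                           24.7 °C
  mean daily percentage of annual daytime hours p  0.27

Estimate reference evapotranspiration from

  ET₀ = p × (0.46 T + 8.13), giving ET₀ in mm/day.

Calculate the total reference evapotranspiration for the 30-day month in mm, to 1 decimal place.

157.9 mm

ET₀ = 0.27 × (0.46 × 24.7 + 8.13) = 0.27 × 19.492 = 5.2628 mm/d
Monthly total = 5.2628 × 30 = 157.884 mm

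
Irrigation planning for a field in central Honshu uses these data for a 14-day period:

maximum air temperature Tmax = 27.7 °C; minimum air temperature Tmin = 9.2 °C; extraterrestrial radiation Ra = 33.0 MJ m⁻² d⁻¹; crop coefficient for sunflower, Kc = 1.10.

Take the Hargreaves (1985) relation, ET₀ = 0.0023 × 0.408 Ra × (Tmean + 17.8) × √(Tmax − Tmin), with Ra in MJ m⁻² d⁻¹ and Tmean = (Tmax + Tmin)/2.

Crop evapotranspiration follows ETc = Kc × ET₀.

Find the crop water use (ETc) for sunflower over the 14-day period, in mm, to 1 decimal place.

Tmean = (27.7 + 9.2)/2 = 18.45 °C
0.408 Ra = 0.408 × 33.0 = 13.4640 mm/d equivalent
ET₀ = 0.0023 × 13.4640 × (18.45 + 17.8) × √18.5 = 0.0023 × 13.4640 × 36.25 × 4.3012 = 4.8284 mm/d
ETc = Kc × ET₀ = 1.10 × 4.8284 = 5.3112 mm/d
Over 14 days: 5.3112 × 14 = 74.357 mm

74.4 mm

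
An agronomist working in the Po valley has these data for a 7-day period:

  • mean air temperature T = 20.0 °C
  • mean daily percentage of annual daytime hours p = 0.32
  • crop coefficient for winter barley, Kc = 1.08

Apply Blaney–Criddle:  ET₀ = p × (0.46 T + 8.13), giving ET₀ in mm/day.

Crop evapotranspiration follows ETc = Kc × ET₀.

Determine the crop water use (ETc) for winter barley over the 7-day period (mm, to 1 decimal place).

41.9 mm

ET₀ = 0.32 × (0.46 × 20.0 + 8.13) = 0.32 × 17.330 = 5.5456 mm/d
ETc = Kc × ET₀ = 1.08 × 5.5456 = 5.9892 mm/d
Over 7 days: 5.9892 × 7 = 41.924 mm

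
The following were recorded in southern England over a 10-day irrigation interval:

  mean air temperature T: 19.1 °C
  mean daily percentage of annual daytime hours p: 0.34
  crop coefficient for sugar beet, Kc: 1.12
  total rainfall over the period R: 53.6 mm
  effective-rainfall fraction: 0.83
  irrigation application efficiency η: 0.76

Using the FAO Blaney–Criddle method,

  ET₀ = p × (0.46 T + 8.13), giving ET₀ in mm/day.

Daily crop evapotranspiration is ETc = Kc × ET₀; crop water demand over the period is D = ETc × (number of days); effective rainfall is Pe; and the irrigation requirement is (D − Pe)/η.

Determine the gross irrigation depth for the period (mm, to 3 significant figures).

26.2 mm

ET₀ = 0.34 × (0.46 × 19.1 + 8.13) = 0.34 × 16.916 = 5.7514 mm/d
ETc = Kc × ET₀ = 1.12 × 5.7514 = 6.4416 mm/d
Crop demand D = ETc × 10 d = 6.4416 × 10 = 64.416 mm
Pe = 0.83 × 53.6 = 44.488 mm
D − Pe = 64.416 − 44.488 = 19.928 mm
Gross irrigation = 19.928 / 0.76 = 26.221 mm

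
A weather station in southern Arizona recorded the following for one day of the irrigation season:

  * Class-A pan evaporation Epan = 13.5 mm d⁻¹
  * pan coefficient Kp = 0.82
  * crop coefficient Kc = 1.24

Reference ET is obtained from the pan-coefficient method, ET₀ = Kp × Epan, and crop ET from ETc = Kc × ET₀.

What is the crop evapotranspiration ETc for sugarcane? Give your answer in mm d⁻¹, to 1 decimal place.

ET₀ = 0.82 × 13.5 = 11.0700 mm/d
ETc = Kc × ET₀ = 1.24 × 11.0700 = 13.7268 mm/d

13.7 mm d⁻¹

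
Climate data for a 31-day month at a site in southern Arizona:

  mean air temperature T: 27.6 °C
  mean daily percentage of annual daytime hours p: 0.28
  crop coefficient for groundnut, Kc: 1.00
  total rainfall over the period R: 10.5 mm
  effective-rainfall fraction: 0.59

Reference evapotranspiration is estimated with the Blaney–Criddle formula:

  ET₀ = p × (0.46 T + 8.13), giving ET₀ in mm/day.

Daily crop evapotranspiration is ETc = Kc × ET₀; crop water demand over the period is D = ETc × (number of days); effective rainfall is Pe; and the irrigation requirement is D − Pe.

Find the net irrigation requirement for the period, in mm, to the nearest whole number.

ET₀ = 0.28 × (0.46 × 27.6 + 8.13) = 0.28 × 20.826 = 5.8313 mm/d
ETc = Kc × ET₀ = 1.00 × 5.8313 = 5.8313 mm/d
Crop demand D = ETc × 31 d = 5.8313 × 31 = 180.770 mm
Pe = 0.59 × 10.5 = 6.195 mm
D − Pe = 180.770 − 6.195 = 174.575 mm

175 mm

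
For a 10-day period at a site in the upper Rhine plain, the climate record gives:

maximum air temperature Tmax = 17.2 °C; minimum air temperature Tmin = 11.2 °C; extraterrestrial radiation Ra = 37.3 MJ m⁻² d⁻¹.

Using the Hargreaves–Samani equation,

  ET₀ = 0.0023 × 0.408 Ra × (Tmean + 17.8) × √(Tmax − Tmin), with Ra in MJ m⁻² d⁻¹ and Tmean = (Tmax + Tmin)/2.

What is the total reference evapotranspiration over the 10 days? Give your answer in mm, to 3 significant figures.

Tmean = (17.2 + 11.2)/2 = 14.20 °C
0.408 Ra = 0.408 × 37.3 = 15.2184 mm/d equivalent
ET₀ = 0.0023 × 15.2184 × (14.20 + 17.8) × √6.0 = 0.0023 × 15.2184 × 32.00 × 2.4495 = 2.7436 mm/d
Over 10 days: 2.7436 × 10 = 27.436 mm

27.4 mm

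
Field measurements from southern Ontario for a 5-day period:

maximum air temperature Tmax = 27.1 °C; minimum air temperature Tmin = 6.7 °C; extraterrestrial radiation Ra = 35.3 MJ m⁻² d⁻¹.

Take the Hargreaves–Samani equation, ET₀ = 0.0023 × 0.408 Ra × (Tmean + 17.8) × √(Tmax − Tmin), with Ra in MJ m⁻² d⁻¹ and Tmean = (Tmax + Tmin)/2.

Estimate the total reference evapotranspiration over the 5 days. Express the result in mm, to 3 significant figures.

Tmean = (27.1 + 6.7)/2 = 16.90 °C
0.408 Ra = 0.408 × 35.3 = 14.4024 mm/d equivalent
ET₀ = 0.0023 × 14.4024 × (16.90 + 17.8) × √20.4 = 0.0023 × 14.4024 × 34.70 × 4.5166 = 5.1916 mm/d
Over 5 days: 5.1916 × 5 = 25.958 mm

26.0 mm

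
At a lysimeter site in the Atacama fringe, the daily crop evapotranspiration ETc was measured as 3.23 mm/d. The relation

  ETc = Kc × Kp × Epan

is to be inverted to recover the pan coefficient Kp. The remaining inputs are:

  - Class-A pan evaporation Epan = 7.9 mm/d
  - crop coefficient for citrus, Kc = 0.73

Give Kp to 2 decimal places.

ETc = Kc × Kp × Epan  ⇒  Kp = ETc / (Kc × Epan)
Kp = 3.23 / (0.73 × 7.9) = 3.23 / 5.767 = 0.5601

0.56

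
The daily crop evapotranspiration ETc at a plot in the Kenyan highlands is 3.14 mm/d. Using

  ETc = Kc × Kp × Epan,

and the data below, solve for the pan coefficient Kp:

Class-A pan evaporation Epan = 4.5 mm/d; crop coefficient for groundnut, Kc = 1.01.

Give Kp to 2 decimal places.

ETc = Kc × Kp × Epan  ⇒  Kp = ETc / (Kc × Epan)
Kp = 3.14 / (1.01 × 4.5) = 3.14 / 4.545 = 0.6909

0.69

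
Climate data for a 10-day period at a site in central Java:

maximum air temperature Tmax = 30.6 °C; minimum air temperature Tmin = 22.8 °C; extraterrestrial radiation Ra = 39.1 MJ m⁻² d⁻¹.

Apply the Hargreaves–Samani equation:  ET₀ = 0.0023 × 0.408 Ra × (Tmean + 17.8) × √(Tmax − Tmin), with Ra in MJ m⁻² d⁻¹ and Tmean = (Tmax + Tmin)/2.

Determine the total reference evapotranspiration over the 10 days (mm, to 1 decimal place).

Tmean = (30.6 + 22.8)/2 = 26.70 °C
0.408 Ra = 0.408 × 39.1 = 15.9528 mm/d equivalent
ET₀ = 0.0023 × 15.9528 × (26.70 + 17.8) × √7.8 = 0.0023 × 15.9528 × 44.50 × 2.7928 = 4.5600 mm/d
Over 10 days: 4.5600 × 10 = 45.600 mm

45.6 mm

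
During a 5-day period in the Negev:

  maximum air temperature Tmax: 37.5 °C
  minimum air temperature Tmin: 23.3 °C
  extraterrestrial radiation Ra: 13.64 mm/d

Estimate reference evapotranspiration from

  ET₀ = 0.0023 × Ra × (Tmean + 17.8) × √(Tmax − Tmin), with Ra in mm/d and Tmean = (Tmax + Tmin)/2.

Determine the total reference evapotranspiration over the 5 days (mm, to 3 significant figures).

28.5 mm

Tmean = (37.5 + 23.3)/2 = 30.40 °C
ET₀ = 0.0023 × 13.64 × (30.40 + 17.8) × √14.2 = 0.0023 × 13.64 × 48.20 × 3.7683 = 5.6982 mm/d
Over 5 days: 5.6982 × 5 = 28.491 mm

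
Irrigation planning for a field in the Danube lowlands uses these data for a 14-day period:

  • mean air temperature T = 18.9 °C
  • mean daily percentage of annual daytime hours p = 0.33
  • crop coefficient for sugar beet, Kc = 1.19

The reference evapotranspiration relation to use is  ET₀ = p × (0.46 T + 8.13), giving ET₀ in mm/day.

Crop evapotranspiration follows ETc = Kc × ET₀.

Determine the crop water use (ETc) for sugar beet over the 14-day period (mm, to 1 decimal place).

92.5 mm

ET₀ = 0.33 × (0.46 × 18.9 + 8.13) = 0.33 × 16.824 = 5.5519 mm/d
ETc = Kc × ET₀ = 1.19 × 5.5519 = 6.6068 mm/d
Over 14 days: 6.6068 × 14 = 92.495 mm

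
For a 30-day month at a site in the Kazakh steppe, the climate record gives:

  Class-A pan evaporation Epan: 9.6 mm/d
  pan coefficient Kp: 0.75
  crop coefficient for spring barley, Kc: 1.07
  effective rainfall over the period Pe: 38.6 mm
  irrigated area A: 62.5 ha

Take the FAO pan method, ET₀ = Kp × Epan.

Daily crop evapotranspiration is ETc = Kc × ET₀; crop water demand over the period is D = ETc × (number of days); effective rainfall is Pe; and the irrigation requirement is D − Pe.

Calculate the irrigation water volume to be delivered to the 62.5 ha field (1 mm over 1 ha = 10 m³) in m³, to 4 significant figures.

ET₀ = 0.75 × 9.6 = 7.2000 mm/d
ETc = Kc × ET₀ = 1.07 × 7.2000 = 7.7040 mm/d
Crop demand D = ETc × 30 d = 7.7040 × 30 = 231.120 mm
D − Pe = 231.120 − 38.6 = 192.520 mm
Volume = 192.520 mm × 62.5 ha × 10 = 120325.0 m³

120300 m³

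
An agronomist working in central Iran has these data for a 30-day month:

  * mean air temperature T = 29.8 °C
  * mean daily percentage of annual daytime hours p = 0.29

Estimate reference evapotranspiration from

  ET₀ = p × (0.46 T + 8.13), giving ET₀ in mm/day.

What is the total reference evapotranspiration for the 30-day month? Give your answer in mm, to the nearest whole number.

ET₀ = 0.29 × (0.46 × 29.8 + 8.13) = 0.29 × 21.838 = 6.3330 mm/d
Monthly total = 6.3330 × 30 = 189.990 mm

190 mm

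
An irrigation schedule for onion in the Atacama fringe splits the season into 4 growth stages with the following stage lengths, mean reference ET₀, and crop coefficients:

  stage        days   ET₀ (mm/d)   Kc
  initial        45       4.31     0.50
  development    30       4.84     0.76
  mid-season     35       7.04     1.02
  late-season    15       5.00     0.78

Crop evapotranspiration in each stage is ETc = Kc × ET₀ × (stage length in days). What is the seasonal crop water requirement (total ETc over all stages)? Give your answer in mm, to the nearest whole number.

517 mm

initial: 0.50 × 4.31 × 45 = 96.98 mm
development: 0.76 × 4.84 × 30 = 110.35 mm
mid-season: 1.02 × 7.04 × 35 = 251.33 mm
late-season: 0.78 × 5.00 × 15 = 58.50 mm
Seasonal total = 517.16 mm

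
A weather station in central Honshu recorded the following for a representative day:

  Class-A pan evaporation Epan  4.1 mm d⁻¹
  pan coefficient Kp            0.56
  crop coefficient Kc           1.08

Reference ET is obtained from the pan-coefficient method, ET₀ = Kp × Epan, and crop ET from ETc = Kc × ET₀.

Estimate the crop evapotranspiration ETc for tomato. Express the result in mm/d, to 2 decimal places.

2.48 mm/d

ET₀ = 0.56 × 4.1 = 2.2960 mm/d
ETc = Kc × ET₀ = 1.08 × 2.2960 = 2.4797 mm/d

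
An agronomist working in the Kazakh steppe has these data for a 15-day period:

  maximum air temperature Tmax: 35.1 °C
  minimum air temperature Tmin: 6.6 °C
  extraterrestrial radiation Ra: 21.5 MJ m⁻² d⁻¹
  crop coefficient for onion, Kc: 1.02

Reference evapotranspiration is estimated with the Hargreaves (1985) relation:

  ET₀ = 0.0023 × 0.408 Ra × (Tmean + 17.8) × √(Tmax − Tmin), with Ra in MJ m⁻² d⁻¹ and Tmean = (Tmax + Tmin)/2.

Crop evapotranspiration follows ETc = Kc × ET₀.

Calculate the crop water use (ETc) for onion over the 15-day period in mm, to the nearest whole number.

64 mm

Tmean = (35.1 + 6.6)/2 = 20.85 °C
0.408 Ra = 0.408 × 21.5 = 8.7720 mm/d equivalent
ET₀ = 0.0023 × 8.7720 × (20.85 + 17.8) × √28.5 = 0.0023 × 8.7720 × 38.65 × 5.3385 = 4.1629 mm/d
ETc = Kc × ET₀ = 1.02 × 4.1629 = 4.2462 mm/d
Over 15 days: 4.2462 × 15 = 63.693 mm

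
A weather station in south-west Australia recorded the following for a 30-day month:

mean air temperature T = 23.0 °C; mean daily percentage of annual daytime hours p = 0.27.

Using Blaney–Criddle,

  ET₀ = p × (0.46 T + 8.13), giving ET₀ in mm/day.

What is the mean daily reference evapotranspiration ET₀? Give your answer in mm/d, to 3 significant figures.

5.05 mm/d

ET₀ = 0.27 × (0.46 × 23.0 + 8.13) = 0.27 × 18.710 = 5.0517 mm/d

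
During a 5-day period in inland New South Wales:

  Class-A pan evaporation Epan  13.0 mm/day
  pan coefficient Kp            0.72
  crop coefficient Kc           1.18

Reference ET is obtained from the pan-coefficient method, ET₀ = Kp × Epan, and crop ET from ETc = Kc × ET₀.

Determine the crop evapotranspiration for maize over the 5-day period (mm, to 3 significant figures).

55.2 mm

ET₀ = 0.72 × 13.0 = 9.3600 mm/d
ETc = Kc × ET₀ = 1.18 × 9.3600 = 11.0448 mm/d
Over 5 days: 11.0448 × 5 = 55.224 mm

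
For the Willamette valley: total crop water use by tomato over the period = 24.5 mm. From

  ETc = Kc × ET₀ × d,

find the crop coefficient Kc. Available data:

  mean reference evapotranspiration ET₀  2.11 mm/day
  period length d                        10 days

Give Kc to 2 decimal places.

1.16

ETc = Kc × ET₀ × d  ⇒  Kc = ETc / (ET₀ × d)
Kc = 24.5 / (2.11 × 10) = 24.5 / 21.10 = 1.1611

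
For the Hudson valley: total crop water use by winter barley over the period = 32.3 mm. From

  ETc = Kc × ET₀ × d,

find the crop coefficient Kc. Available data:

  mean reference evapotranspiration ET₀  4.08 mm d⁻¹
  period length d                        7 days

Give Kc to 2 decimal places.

ETc = Kc × ET₀ × d  ⇒  Kc = ETc / (ET₀ × d)
Kc = 32.3 / (4.08 × 7) = 32.3 / 28.56 = 1.1310

1.13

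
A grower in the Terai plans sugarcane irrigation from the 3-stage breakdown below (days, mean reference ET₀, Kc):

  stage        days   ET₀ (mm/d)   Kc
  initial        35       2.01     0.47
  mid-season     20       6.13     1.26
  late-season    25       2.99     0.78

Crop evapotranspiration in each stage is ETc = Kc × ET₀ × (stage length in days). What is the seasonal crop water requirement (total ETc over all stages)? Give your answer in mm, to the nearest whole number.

246 mm

initial: 0.47 × 2.01 × 35 = 33.06 mm
mid-season: 1.26 × 6.13 × 20 = 154.48 mm
late-season: 0.78 × 2.99 × 25 = 58.31 mm
Seasonal total = 245.85 mm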